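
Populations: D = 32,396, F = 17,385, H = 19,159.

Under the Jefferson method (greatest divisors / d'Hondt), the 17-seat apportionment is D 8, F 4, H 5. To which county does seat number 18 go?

Priority for the next seat is population ÷ (current seats + 1).
Priorities: D 3599.556, F 3477.000, H 3193.167.
Highest priority: D.

D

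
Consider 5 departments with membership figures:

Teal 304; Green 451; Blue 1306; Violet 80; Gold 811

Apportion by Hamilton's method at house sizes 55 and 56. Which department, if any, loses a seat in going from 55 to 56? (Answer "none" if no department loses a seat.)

At 55 seats: Teal 6, Green 8, Blue 24, Violet 2, Gold 15.
At 56 seats: Teal 6, Green 9, Blue 25, Violet 1, Gold 15.
Violet drops from 2 to 1.

Violet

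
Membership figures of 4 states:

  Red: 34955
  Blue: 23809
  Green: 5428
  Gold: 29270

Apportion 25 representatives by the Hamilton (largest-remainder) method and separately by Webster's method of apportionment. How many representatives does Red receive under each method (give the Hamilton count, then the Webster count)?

Hamilton: Red 9, Blue 6, Green 2, Gold 8.
Webster: Red 10, Blue 6, Green 1, Gold 8.
Red gets 9 under Hamilton and 10 under Webster.

9 and 10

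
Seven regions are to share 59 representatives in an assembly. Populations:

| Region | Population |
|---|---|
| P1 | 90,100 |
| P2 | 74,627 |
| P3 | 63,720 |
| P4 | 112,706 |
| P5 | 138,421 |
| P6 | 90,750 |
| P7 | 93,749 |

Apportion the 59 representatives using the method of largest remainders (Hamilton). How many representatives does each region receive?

P1 8, P2 7, P3 6, P4 10, P5 12, P6 8, P7 8

The standard divisor is 664073/59 ≈ 11255.475.
Standard quotas: P1 8.0050, P2 6.6303, P3 5.6612, P4 10.0134, P5 12.2981, P6 8.0627, P7 8.3292.
Lower quotas: P1 8, P2 6, P3 5, P4 10, P5 12, P6 8, P7 8 (sum 57, leaving 2 seats).
Remainders in descending order: P3 0.6612, P2 0.6303, P7 0.3292, P5 0.2981, P6 0.0627, P4 0.0134, P1 0.0050.
The surplus seats go to P3, P2.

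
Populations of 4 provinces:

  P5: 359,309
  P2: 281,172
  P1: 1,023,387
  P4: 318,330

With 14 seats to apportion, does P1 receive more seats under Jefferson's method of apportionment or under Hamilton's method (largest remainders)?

Jefferson: P5 2, P2 2, P1 8, P4 2.
Hamilton: P5 3, P2 2, P1 7, P4 2.
P1 gets 8 under Jefferson and 7 under Hamilton.

Jefferson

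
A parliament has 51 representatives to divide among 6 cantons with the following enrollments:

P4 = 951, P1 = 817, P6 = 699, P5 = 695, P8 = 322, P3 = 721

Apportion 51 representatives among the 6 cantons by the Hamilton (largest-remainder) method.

P4 12, P1 10, P6 8, P5 8, P8 4, P3 9

The standard divisor is 4205/51 ≈ 82.451.
Standard quotas: P4 11.534, P1 9.909, P6 8.478, P5 8.429, P8 3.905, P3 8.745.
Lower quotas: P4 11, P1 9, P6 8, P5 8, P8 3, P3 8 (sum 47, leaving 4 seats).
Remainders in descending order: P1 0.909, P8 0.905, P3 0.745, P4 0.534, P6 0.478, P5 0.429.
The surplus seats go to P1, P8, P3, P4.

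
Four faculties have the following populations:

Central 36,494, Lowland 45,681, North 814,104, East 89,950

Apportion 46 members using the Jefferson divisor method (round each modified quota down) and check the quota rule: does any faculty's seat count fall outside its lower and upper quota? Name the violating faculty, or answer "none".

Standard quotas: Central 1.702, Lowland 2.131, North 37.972, East 4.195.
Jefferson allocation: Central 1, Lowland 2, North 39, East 4.
North has quota 37.972 (lower 37, upper 38) but receives 39 — outside the quota interval.

North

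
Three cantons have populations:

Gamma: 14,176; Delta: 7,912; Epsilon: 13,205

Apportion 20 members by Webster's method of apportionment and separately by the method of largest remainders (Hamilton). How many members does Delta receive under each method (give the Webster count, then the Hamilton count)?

Webster: Gamma 8, Delta 4, Epsilon 8.
Hamilton: Gamma 8, Delta 5, Epsilon 7.
Delta gets 4 under Webster and 5 under Hamilton.

4 and 5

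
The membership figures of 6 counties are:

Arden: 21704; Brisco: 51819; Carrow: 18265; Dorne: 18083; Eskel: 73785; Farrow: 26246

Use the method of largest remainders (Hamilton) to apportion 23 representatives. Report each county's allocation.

Arden 2, Brisco 6, Carrow 2, Dorne 2, Eskel 8, Farrow 3

Total 209902; standard divisor 209902/23 ≈ 9126.174.
Standard quotas: Arden 2.3782, Brisco 5.6781, Carrow 2.0014, Dorne 1.9814, Eskel 8.0850, Farrow 2.8759.
Lower quotas: Arden 2, Brisco 5, Carrow 2, Dorne 1, Eskel 8, Farrow 2 (sum 20, leaving 3 seats).
Remainders in descending order: Dorne 0.9814, Farrow 0.8759, Brisco 0.6781, Arden 0.3782, Eskel 0.0850, Carrow 0.0014.
The surplus seats go to Dorne, Farrow, Brisco.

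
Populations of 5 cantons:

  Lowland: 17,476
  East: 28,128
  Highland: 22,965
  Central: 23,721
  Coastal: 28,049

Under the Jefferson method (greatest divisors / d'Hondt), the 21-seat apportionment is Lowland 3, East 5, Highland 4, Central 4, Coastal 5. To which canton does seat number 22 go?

Priority for the next seat is population ÷ (current seats + 1).
Priorities: Lowland 4369.000, East 4688.000, Highland 4593.000, Central 4744.200, Coastal 4674.833.
Highest priority: Central.

Central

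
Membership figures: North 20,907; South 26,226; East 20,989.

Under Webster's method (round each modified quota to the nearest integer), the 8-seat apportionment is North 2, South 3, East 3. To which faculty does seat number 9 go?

North

Priority for the next seat is population ÷ (current seats + 0.5).
Priorities: North 8362.800, South 7493.143, East 5996.857.
Highest priority: North.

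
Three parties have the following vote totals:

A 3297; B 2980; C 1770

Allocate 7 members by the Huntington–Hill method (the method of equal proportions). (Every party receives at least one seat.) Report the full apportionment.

A 3, B 2, C 2

With divisor 1234: modified quotas A 2.672, B 2.415, C 1.434.
Geometric-mean thresholds: A √(2·3)=2.449, B √(2·3)=2.449, C √(1·2)=1.414.
Each quota rounded against its threshold gives A 3, B 2, C 2 (total 7).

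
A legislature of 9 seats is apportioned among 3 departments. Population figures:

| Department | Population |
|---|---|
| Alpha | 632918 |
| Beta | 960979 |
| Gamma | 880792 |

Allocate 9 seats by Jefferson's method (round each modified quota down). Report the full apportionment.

Standard divisor 2474689/9 ≈ 274965.444; standard quotas: Alpha 2.302, Beta 3.495, Gamma 3.203.
Rounding down gives 2, 3, 3 = 8 seats, so the divisor must be adjusted.
With modified divisor 230200: modified quotas Alpha 2.749, Beta 4.175, Gamma 3.826.
Rounding down: Alpha 2, Beta 4, Gamma 3 (total 9).

Alpha=2, Beta=4, Gamma=3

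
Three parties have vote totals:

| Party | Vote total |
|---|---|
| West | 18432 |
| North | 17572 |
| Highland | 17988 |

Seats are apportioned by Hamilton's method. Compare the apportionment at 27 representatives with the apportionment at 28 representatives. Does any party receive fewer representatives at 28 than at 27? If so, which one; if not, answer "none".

At 27 seats: West 9, North 9, Highland 9.
At 28 seats: West 10, North 9, Highland 9.
No party's allocation decreased.

none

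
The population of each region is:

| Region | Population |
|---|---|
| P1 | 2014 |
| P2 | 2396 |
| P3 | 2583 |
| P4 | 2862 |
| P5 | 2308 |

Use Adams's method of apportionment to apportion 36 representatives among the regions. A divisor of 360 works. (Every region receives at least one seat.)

P1 6, P2 7, P3 8, P4 8, P5 7

With modified divisor 360: modified quotas P1 5.594, P2 6.656, P3 7.175, P4 7.950, P5 6.411.
Rounding up: P1 6, P2 7, P3 8, P4 8, P5 7 (total 36).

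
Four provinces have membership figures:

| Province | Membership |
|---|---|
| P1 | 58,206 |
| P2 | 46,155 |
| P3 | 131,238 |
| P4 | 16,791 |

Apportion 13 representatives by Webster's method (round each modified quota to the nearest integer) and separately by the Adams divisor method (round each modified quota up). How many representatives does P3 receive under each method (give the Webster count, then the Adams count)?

Webster: P1 3, P2 2, P3 7, P4 1.
Adams: P1 3, P2 3, P3 6, P4 1.
P3 gets 7 under Webster and 6 under Adams.

7 and 6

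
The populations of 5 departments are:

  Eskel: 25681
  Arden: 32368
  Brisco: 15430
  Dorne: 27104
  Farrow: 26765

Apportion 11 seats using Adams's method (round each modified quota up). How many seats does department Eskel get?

2

Standard divisor 127348/11 ≈ 11577.091; standard quotas: Eskel 2.218, Arden 2.796, Brisco 1.333, Dorne 2.341, Farrow 2.312.
Rounding up gives 3, 3, 2, 3, 3 = 14 seats, so the divisor must be adjusted.
With modified divisor 14500: modified quotas Eskel 1.771, Arden 2.232, Brisco 1.064, Dorne 1.869, Farrow 1.846.
Rounding up: Eskel 2, Arden 3, Brisco 2, Dorne 2, Farrow 2 (total 11).
Eskel receives 2.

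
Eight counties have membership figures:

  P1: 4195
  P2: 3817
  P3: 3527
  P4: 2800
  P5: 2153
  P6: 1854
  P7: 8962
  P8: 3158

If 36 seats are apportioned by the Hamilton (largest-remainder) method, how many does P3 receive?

Standard divisor: 30466 ÷ 36 ≈ 846.278.
Standard quotas: P1 4.9570, P2 4.5103, P3 4.1677, P4 3.3086, P5 2.5441, P6 2.1908, P7 10.5899, P8 3.7316.
Lower quotas: P1 4, P2 4, P3 4, P4 3, P5 2, P6 2, P7 10, P8 3 (sum 32, leaving 4 seats).
Remainders in descending order: P1 0.9570, P8 0.7316, P7 0.5899, P5 0.5441, P2 0.5103, P4 0.3086, P6 0.1908, P3 0.1677.
The surplus seats go to P1, P8, P7, P5.
P3 receives 4.

4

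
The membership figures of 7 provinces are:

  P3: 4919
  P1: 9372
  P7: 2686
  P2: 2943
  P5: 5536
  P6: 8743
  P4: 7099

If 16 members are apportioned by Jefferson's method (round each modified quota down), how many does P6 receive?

Standard divisor 41298/16 ≈ 2581.125; standard quotas: P3 1.906, P1 3.631, P7 1.041, P2 1.140, P5 2.145, P6 3.387, P4 2.750.
Rounding down gives 1, 3, 1, 1, 2, 3, 2 = 13 seats, so the divisor must be adjusted.
With modified divisor 2300: modified quotas P3 2.139, P1 4.075, P7 1.168, P2 1.280, P5 2.407, P6 3.801, P4 3.087.
Rounding down: P3 2, P1 4, P7 1, P2 1, P5 2, P6 3, P4 3 (total 16).
P6 receives 3.

3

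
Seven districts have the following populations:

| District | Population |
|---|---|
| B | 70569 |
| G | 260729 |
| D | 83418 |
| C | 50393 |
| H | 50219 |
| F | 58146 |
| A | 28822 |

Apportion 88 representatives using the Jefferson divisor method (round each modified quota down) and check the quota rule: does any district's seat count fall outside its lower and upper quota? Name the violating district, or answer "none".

Standard quotas: B 10.311, G 38.094, D 12.188, C 7.363, H 7.337, F 8.496, A 4.211.
Jefferson allocation: B 10, G 40, D 12, C 7, H 7, F 8, A 4.
G has quota 38.094 (lower 38, upper 39) but receives 40 — outside the quota interval.

G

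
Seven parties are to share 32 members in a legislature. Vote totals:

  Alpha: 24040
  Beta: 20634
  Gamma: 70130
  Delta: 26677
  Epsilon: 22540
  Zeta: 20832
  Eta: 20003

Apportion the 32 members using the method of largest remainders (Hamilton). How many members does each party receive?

Standard divisor: 204856 ÷ 32 ≈ 6401.75.
Standard quotas: Alpha 3.7552, Beta 3.2232, Gamma 10.9548, Delta 4.1671, Epsilon 3.5209, Zeta 3.2541, Eta 3.1246.
Lower quotas: Alpha 3, Beta 3, Gamma 10, Delta 4, Epsilon 3, Zeta 3, Eta 3 (sum 29, leaving 3 seats).
Remainders in descending order: Gamma 0.9548, Alpha 0.7552, Epsilon 0.5209, Zeta 0.2541, Beta 0.2232, Delta 0.1671, Eta 0.1246.
Largest remainders: Gamma, Alpha, Epsilon receive the extra seats.

Alpha: 4, Beta: 3, Gamma: 11, Delta: 4, Epsilon: 4, Zeta: 3, Eta: 3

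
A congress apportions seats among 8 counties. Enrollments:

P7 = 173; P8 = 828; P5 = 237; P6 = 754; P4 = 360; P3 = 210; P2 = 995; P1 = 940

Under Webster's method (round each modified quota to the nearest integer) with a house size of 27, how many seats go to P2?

Standard divisor 4497/27 ≈ 166.556; standard quotas: P7 1.039, P8 4.971, P5 1.423, P6 4.527, P4 2.161, P3 1.261, P2 5.974, P1 5.644.
Rounding to the nearest integer gives P7 1, P8 5, P5 1, P6 5, P4 2, P3 1, P2 6, P1 6 — total 27, matching the house size, so no adjustment is needed.
P2 receives 6.

6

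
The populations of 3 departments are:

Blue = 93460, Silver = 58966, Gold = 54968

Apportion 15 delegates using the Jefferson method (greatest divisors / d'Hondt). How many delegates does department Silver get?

Standard divisor 207394/15 ≈ 13826.267; standard quotas: Blue 6.760, Silver 4.265, Gold 3.976.
Rounding down gives 6, 4, 3 = 13 seats, so the divisor must be adjusted.
With modified divisor 12600: modified quotas Blue 7.417, Silver 4.680, Gold 4.363.
Rounding down: Blue 7, Silver 4, Gold 4 (total 15).
Silver receives 4.

4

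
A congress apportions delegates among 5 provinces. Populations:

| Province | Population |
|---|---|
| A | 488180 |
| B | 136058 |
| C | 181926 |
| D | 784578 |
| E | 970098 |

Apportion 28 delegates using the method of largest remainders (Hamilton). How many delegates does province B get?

The standard divisor is 2560840/28 ≈ 91458.571.
Standard quotas: A 5.3377, B 1.4876, C 1.9892, D 8.5785, E 10.6070.
Lower quotas: A 5, B 1, C 1, D 8, E 10 (sum 25, leaving 3 seats).
Remainders in descending order: C 0.9892, E 0.6070, D 0.5785, B 0.4876, A 0.3377.
The surplus seats go to C, E, D.
B receives 1.

1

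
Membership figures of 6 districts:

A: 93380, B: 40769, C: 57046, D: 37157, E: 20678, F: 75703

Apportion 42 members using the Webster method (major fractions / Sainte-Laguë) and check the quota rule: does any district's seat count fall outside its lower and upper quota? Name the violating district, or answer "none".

none

Standard quotas: A 12.077, B 5.273, C 7.378, D 4.806, E 2.674, F 9.791.
Webster allocation: A 12, B 5, C 7, D 5, E 3, F 10.
Every allocation lies between the lower and upper quota.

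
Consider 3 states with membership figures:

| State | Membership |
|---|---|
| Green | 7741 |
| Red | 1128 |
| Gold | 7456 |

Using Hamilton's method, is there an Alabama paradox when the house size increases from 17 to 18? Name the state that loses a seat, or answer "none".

none

At 17 seats: Green 8, Red 1, Gold 8.
At 18 seats: Green 9, Red 1, Gold 8.
No state's allocation decreased.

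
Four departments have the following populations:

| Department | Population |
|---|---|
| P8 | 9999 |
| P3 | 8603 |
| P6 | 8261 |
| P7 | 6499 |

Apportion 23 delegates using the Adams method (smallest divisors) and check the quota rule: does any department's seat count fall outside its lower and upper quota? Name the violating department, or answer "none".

none

Standard quotas: P8 6.893, P3 5.931, P6 5.695, P7 4.480.
Adams allocation: P8 7, P3 6, P6 6, P7 4.
Every allocation lies between the lower and upper quota.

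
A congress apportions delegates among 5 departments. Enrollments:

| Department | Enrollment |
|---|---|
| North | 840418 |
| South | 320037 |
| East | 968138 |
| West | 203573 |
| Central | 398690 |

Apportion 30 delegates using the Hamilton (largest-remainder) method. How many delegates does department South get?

Standard divisor: 2730856 ÷ 30 ≈ 91028.533.
Standard quotas: North 9.2325, South 3.5158, East 10.6355, West 2.2364, Central 4.3798.
Lower quotas: North 9, South 3, East 10, West 2, Central 4 (sum 28, leaving 2 seats).
Remainders in descending order: East 0.6355, South 0.5158, Central 0.3798, West 0.2364, North 0.2325.
Largest remainders: East, South receive the extra seats.
South receives 4.

4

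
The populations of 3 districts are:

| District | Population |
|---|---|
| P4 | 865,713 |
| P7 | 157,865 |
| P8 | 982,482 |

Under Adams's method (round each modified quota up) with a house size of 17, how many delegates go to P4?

Standard divisor 2006060/17 ≈ 118003.529; standard quotas: P4 7.336, P7 1.338, P8 8.326.
Rounding up gives 8, 2, 9 = 19 seats, so the divisor must be adjusted.
With modified divisor 132000: modified quotas P4 6.558, P7 1.196, P8 7.443.
Rounding up: P4 7, P7 2, P8 8 (total 17).
P4 receives 7.

7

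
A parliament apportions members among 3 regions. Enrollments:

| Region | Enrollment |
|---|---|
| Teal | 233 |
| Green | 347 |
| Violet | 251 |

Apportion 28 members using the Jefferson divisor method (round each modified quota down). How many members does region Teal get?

Standard divisor 831/28 ≈ 29.679; standard quotas: Teal 7.851, Green 11.692, Violet 8.457.
Rounding down gives 7, 11, 8 = 26 seats, so the divisor must be adjusted.
With modified divisor 28: modified quotas Teal 8.321, Green 12.393, Violet 8.964.
Rounding down: Teal 8, Green 12, Violet 8 (total 28).
Teal receives 8.

8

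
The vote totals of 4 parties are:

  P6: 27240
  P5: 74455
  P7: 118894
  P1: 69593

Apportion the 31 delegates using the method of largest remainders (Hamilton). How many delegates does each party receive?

The standard divisor is 290182/31 ≈ 9360.71.
Standard quotas: P6 2.9100, P5 7.9540, P7 12.7014, P1 7.4346.
Lower quotas: P6 2, P5 7, P7 12, P1 7 (sum 28, leaving 3 seats).
Remainders in descending order: P5 0.9540, P6 0.9100, P7 0.7014, P1 0.4346.
Largest remainders: P5, P6, P7 receive the extra seats.

P6: 3, P5: 8, P7: 13, P1: 7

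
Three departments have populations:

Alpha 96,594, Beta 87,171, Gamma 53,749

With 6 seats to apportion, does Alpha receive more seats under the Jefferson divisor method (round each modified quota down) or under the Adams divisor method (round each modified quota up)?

Jefferson: Alpha 3, Beta 2, Gamma 1.
Adams: Alpha 2, Beta 2, Gamma 2.
Alpha gets 3 under Jefferson and 2 under Adams.

Jefferson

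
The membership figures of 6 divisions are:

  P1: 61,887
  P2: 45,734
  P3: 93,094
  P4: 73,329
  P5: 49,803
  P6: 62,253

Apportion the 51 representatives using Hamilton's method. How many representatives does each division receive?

Total 386100; standard divisor 386100/51 ≈ 7570.588.
Standard quotas: P1 8.1747, P2 6.0410, P3 12.2968, P4 9.6860, P5 6.5785, P6 8.2230.
Lower quotas: P1 8, P2 6, P3 12, P4 9, P5 6, P6 8 (sum 49, leaving 2 seats).
Remainders in descending order: P4 0.6860, P5 0.5785, P3 0.2968, P6 0.2230, P1 0.1747, P2 0.0410.
Largest remainders: P4, P5 receive the extra seats.

P1 8, P2 6, P3 12, P4 10, P5 7, P6 8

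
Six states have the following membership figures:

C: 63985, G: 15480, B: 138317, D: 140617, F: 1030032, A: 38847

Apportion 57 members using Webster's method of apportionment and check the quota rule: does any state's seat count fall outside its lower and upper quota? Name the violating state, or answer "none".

Standard quotas: C 2.555, G 0.618, B 5.524, D 5.616, F 41.136, A 1.551.
Webster allocation: C 3, G 1, B 5, D 6, F 40, A 2.
F has quota 41.136 (lower 41, upper 42) but receives 40 — outside the quota interval.

F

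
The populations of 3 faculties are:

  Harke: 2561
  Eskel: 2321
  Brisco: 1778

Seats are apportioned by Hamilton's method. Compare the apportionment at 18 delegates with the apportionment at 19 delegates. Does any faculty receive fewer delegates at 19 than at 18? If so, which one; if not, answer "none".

none

At 18 seats: Harke 7, Eskel 6, Brisco 5.
At 19 seats: Harke 7, Eskel 7, Brisco 5.
No faculty's allocation decreased.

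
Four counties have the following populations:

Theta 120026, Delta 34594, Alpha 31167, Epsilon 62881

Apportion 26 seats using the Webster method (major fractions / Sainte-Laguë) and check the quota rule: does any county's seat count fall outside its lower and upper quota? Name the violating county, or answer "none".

none

Standard quotas: Theta 12.550, Delta 3.617, Alpha 3.259, Epsilon 6.575.
Webster allocation: Theta 12, Delta 4, Alpha 3, Epsilon 7.
Every allocation lies between the lower and upper quota.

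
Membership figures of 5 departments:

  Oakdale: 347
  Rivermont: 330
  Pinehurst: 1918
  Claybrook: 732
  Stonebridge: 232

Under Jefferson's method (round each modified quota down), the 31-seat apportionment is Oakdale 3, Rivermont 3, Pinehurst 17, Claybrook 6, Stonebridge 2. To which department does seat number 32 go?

Pinehurst

Priority for the next seat is population ÷ (current seats + 1).
Priorities: Oakdale 86.750, Rivermont 82.500, Pinehurst 106.556, Claybrook 104.571, Stonebridge 77.333.
Highest priority: Pinehurst.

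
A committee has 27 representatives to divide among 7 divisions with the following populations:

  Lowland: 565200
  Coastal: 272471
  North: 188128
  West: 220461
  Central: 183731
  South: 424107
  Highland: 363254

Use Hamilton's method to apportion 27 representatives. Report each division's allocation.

Lowland 7, Coastal 3, North 2, West 3, Central 2, South 5, Highland 5

Total 2217352; standard divisor 2217352/27 ≈ 82124.148.
Standard quotas: Lowland 6.8823, Coastal 3.3178, North 2.2908, West 2.6845, Central 2.2372, South 5.1642, Highland 4.4232.
Lower quotas: Lowland 6, Coastal 3, North 2, West 2, Central 2, South 5, Highland 4 (sum 24, leaving 3 seats).
Remainders in descending order: Lowland 0.8823, West 0.6845, Highland 0.4232, Coastal 0.3178, North 0.2908, Central 0.2372, South 0.1642.
Largest remainders: Lowland, West, Highland receive the extra seats.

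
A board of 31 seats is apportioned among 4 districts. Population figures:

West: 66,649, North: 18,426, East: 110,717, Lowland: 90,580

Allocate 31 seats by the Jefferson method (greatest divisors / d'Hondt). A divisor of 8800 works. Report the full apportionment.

With modified divisor 8800: modified quotas West 7.574, North 2.094, East 12.581, Lowland 10.293.
Rounding down: West 7, North 2, East 12, Lowland 10 (total 31).

West=7, North=2, East=12, Lowland=10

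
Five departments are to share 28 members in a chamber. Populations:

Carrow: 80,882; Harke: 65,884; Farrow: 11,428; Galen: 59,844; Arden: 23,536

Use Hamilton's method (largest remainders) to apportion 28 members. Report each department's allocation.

The standard divisor is 241574/28 ≈ 8627.643.
Standard quotas: Carrow 9.3748, Harke 7.6364, Farrow 1.3246, Galen 6.9363, Arden 2.7280.
Lower quotas: Carrow 9, Harke 7, Farrow 1, Galen 6, Arden 2 (sum 25, leaving 3 seats).
Remainders in descending order: Galen 0.9363, Arden 0.7280, Harke 0.6364, Carrow 0.3748, Farrow 0.3246.
Largest remainders: Galen, Arden, Harke receive the extra seats.

Carrow 9, Harke 8, Farrow 1, Galen 7, Arden 3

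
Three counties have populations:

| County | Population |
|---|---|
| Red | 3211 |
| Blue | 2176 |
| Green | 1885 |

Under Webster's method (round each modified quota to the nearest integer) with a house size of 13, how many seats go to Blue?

4

Standard divisor 7272/13 ≈ 559.385; standard quotas: Red 5.740, Blue 3.890, Green 3.370.
Rounding to the nearest integer gives Red 6, Blue 4, Green 3 — total 13, matching the house size, so no adjustment is needed.
Blue receives 4.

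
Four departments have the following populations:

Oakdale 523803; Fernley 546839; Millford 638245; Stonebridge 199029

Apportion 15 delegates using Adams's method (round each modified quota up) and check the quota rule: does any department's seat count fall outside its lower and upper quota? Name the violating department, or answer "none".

none

Standard quotas: Oakdale 4.118, Fernley 4.299, Millford 5.018, Stonebridge 1.565.
Adams allocation: Oakdale 4, Fernley 4, Millford 5, Stonebridge 2.
Every allocation lies between the lower and upper quota.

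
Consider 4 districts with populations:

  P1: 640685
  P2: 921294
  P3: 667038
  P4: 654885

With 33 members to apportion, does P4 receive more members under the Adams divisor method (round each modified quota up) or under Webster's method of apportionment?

Adams: P1 7, P2 10, P3 8, P4 8.
Webster: P1 7, P2 11, P3 8, P4 7.
P4 gets 8 under Adams and 7 under Webster.

Adams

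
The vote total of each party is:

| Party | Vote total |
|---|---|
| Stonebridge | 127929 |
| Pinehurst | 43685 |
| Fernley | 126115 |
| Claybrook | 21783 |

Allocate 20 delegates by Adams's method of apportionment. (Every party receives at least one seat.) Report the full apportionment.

Standard divisor 319512/20 ≈ 15975.6; standard quotas: Stonebridge 8.008, Pinehurst 2.734, Fernley 7.894, Claybrook 1.364.
Rounding up gives 9, 3, 8, 2 = 22 seats, so the divisor must be adjusted.
With modified divisor 18100: modified quotas Stonebridge 7.068, Pinehurst 2.414, Fernley 6.968, Claybrook 1.203.
Rounding up: Stonebridge 8, Pinehurst 3, Fernley 7, Claybrook 2 (total 20).

Stonebridge 8; Pinehurst 3; Fernley 7; Claybrook 2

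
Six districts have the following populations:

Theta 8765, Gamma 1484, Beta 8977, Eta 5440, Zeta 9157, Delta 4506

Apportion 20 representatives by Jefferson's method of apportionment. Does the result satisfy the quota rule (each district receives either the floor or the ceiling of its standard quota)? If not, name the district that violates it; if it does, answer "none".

Standard quotas: Theta 4.574, Gamma 0.774, Beta 4.684, Eta 2.839, Zeta 4.778, Delta 2.351.
Jefferson allocation: Theta 5, Gamma 0, Beta 5, Eta 3, Zeta 5, Delta 2.
Every allocation lies between the lower and upper quota.

none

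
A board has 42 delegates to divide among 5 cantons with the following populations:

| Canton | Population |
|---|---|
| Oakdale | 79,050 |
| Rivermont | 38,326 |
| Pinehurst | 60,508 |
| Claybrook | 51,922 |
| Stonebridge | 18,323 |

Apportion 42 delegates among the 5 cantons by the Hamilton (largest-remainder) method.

The standard divisor is 248129/42 ≈ 5907.833.
Standard quotas: Oakdale 13.3805, Rivermont 6.4873, Pinehurst 10.2420, Claybrook 8.7887, Stonebridge 3.1015.
Lower quotas: Oakdale 13, Rivermont 6, Pinehurst 10, Claybrook 8, Stonebridge 3 (sum 40, leaving 2 seats).
Remainders in descending order: Claybrook 0.7887, Rivermont 0.4873, Oakdale 0.3805, Pinehurst 0.2420, Stonebridge 0.1015.
The surplus seats go to Claybrook, Rivermont.

Oakdale 13, Rivermont 7, Pinehurst 10, Claybrook 9, Stonebridge 3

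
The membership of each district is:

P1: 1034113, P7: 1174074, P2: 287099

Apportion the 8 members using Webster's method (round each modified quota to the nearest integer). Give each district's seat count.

Standard divisor 2495286/8 ≈ 311910.75; standard quotas: P1 3.315, P7 3.764, P2 0.920.
Rounding to the nearest integer gives P1 3, P7 4, P2 1 — total 8, matching the house size, so no adjustment is needed.

P1 3, P7 4, P2 1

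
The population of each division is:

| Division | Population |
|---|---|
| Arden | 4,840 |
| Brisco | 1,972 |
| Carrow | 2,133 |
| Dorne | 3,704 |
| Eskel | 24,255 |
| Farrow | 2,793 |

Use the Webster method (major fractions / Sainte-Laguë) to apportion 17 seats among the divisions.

Arden 2, Brisco 1, Carrow 1, Dorne 2, Eskel 10, Farrow 1

Standard divisor 39697/17 ≈ 2335.118; standard quotas: Arden 2.073, Brisco 0.844, Carrow 0.913, Dorne 1.586, Eskel 10.387, Farrow 1.196.
Rounding to the nearest integer gives Arden 2, Brisco 1, Carrow 1, Dorne 2, Eskel 10, Farrow 1 — total 17, matching the house size, so no adjustment is needed.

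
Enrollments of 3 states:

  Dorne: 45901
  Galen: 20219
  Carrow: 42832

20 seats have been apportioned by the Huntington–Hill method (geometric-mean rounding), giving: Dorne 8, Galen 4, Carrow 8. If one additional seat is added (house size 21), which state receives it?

Dorne

Priority for the next seat is population ÷ (√(s·(s+1))).
Priorities: Dorne 5409.485, Galen 4521.106, Carrow 5047.800.
Highest priority: Dorne.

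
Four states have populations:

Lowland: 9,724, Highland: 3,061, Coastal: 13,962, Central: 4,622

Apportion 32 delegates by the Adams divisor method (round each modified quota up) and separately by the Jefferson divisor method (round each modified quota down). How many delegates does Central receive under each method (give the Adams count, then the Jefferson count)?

Adams: Lowland 10, Highland 3, Coastal 14, Central 5.
Jefferson: Lowland 10, Highland 3, Coastal 15, Central 4.
Central gets 5 under Adams and 4 under Jefferson.

5 and 4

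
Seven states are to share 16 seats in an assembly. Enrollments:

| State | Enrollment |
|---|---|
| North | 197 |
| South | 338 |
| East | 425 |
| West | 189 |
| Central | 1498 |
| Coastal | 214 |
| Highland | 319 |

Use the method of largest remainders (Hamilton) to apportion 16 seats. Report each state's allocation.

North 1, South 2, East 2, West 1, Central 7, Coastal 1, Highland 2

Standard divisor: 3180 ÷ 16 ≈ 198.75.
Standard quotas: North 0.991, South 1.701, East 2.138, West 0.951, Central 7.537, Coastal 1.077, Highland 1.605.
Lower quotas: North 0, South 1, East 2, West 0, Central 7, Coastal 1, Highland 1 (sum 12, leaving 4 seats).
Remainders in descending order: North 0.991, West 0.951, South 0.701, Highland 0.605, Central 0.537, East 0.138, Coastal 0.077.
Largest remainders: North, West, South, Highland receive the extra seats.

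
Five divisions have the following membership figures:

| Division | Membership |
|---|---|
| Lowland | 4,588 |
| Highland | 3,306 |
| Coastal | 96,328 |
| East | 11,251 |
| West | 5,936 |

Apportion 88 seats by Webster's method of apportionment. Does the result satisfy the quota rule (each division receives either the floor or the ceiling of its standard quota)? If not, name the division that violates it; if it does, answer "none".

Standard quotas: Lowland 3.325, Highland 2.396, Coastal 69.821, East 8.155, West 4.303.
Webster allocation: Lowland 3, Highland 2, Coastal 71, East 8, West 4.
Coastal has quota 69.821 (lower 69, upper 70) but receives 71 — outside the quota interval.

Coastal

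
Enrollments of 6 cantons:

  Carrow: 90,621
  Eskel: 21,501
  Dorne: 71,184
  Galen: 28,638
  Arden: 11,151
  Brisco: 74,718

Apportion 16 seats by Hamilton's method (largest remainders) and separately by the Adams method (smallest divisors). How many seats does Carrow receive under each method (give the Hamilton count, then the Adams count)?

5 and 4

Hamilton: Carrow 5, Eskel 1, Dorne 4, Galen 1, Arden 1, Brisco 4.
Adams: Carrow 4, Eskel 1, Dorne 4, Galen 2, Arden 1, Brisco 4.
Carrow gets 5 under Hamilton and 4 under Adams.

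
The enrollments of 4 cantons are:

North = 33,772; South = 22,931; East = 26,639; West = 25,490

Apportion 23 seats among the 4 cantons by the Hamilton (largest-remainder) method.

North=7, South=5, East=6, West=5

Standard divisor: 108832 ÷ 23 ≈ 4731.826.
Standard quotas: North 7.1372, South 4.8461, East 5.6298, West 5.3869.
Lower quotas: North 7, South 4, East 5, West 5 (sum 21, leaving 2 seats).
Remainders in descending order: South 0.8461, East 0.6298, West 0.3869, North 0.1372.
Largest remainders: South, East receive the extra seats.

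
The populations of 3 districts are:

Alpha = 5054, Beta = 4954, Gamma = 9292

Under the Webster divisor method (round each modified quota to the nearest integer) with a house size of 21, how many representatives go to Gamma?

Standard divisor 19300/21 ≈ 919.048; standard quotas: Alpha 5.499, Beta 5.390, Gamma 10.110.
Rounding to the nearest integer gives 5, 5, 10 = 20 seats, so the divisor must be adjusted.
With modified divisor 910: modified quotas Alpha 5.554, Beta 5.444, Gamma 10.211.
Rounding to the nearest integer: Alpha 6, Beta 5, Gamma 10 (total 21).
Gamma receives 10.

10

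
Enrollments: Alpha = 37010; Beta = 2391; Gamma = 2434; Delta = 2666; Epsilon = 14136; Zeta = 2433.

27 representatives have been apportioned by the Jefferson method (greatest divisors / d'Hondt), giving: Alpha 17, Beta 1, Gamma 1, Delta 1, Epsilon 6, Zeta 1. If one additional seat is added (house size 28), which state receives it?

Alpha

Priority for the next seat is population ÷ (current seats + 1).
Priorities: Alpha 2056.111, Beta 1195.500, Gamma 1217.000, Delta 1333.000, Epsilon 2019.429, Zeta 1216.500.
Highest priority: Alpha.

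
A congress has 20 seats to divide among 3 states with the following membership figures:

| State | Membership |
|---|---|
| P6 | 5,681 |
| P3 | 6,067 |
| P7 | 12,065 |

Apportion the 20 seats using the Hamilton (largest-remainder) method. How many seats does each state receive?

P6 5, P3 5, P7 10

The standard divisor is 23813/20 ≈ 1190.65.
Standard quotas: P6 4.7713, P3 5.0955, P7 10.1331.
Lower quotas: P6 4, P3 5, P7 10 (sum 19, leaving 1 seat).
Remainders in descending order: P6 0.7713, P7 0.1331, P3 0.0955.
Largest remainder: P6 receives the extra seat.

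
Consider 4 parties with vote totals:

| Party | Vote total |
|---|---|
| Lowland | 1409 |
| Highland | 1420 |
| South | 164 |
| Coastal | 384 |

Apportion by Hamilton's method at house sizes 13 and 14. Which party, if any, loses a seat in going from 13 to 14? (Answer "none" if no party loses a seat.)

Coastal

At 13 seats: Lowland 5, Highland 5, South 1, Coastal 2.
At 14 seats: Lowland 6, Highland 6, South 1, Coastal 1.
Coastal drops from 2 to 1.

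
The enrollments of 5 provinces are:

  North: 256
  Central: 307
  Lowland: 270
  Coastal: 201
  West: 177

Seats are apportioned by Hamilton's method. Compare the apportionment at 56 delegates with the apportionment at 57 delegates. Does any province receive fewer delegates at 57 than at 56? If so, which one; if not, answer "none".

At 56 seats: North 12, Central 14, Lowland 13, Coastal 9, West 8.
At 57 seats: North 12, Central 14, Lowland 13, Coastal 10, West 8.
No province's allocation decreased.

none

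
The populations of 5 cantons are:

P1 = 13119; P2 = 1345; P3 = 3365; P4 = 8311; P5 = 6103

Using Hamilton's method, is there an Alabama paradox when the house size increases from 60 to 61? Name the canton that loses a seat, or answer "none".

At 60 seats: P1 24, P2 3, P3 6, P4 16, P5 11.
At 61 seats: P1 25, P2 2, P3 6, P4 16, P5 12.
P2 drops from 3 to 2.

P2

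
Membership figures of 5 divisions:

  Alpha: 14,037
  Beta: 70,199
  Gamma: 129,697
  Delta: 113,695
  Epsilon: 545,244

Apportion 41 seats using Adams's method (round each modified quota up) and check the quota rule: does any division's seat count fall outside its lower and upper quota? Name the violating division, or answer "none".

Epsilon

Standard quotas: Alpha 0.659, Beta 3.297, Gamma 6.092, Delta 5.340, Epsilon 25.611.
Adams allocation: Alpha 1, Beta 4, Gamma 6, Delta 6, Epsilon 24.
Epsilon has quota 25.611 (lower 25, upper 26) but receives 24 — outside the quota interval.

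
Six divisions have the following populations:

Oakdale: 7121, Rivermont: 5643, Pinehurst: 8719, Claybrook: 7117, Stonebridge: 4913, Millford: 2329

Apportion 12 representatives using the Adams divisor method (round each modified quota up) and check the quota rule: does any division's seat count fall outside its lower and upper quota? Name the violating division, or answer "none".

none

Standard quotas: Oakdale 2.384, Rivermont 1.889, Pinehurst 2.919, Claybrook 2.383, Stonebridge 1.645, Millford 0.780.
Adams allocation: Oakdale 2, Rivermont 2, Pinehurst 3, Claybrook 2, Stonebridge 2, Millford 1.
Every allocation lies between the lower and upper quota.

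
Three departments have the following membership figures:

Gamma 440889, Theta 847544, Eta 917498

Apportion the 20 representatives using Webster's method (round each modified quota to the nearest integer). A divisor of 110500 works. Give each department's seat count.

Gamma: 4, Theta: 8, Eta: 8

With modified divisor 110500: modified quotas Gamma 3.990, Theta 7.670, Eta 8.303.
Rounding to the nearest integer: Gamma 4, Theta 8, Eta 8 (total 20).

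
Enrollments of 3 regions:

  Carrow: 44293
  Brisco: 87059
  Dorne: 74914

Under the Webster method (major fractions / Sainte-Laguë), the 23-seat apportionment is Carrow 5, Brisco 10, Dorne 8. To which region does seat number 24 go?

Priority for the next seat is population ÷ (current seats + 0.5).
Priorities: Carrow 8053.273, Brisco 8291.333, Dorne 8813.412.
Highest priority: Dorne.

Dorne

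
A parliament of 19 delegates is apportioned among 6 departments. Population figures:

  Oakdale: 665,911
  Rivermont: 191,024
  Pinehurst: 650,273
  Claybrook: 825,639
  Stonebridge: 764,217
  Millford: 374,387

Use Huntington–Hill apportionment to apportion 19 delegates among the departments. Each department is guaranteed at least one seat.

Oakdale: 4, Rivermont: 1, Pinehurst: 4, Claybrook: 4, Stonebridge: 4, Millford: 2

With divisor 186168: modified quotas Oakdale 3.577, Rivermont 1.026, Pinehurst 3.493, Claybrook 4.435, Stonebridge 4.105, Millford 2.011.
Geometric-mean thresholds: Oakdale √(3·4)=3.464, Rivermont √(1·2)=1.414, Pinehurst √(3·4)=3.464, Claybrook √(4·5)=4.472, Stonebridge √(4·5)=4.472, Millford √(2·3)=2.449.
Each quota rounded against its threshold gives Oakdale 4, Rivermont 1, Pinehurst 4, Claybrook 4, Stonebridge 4, Millford 2 (total 19).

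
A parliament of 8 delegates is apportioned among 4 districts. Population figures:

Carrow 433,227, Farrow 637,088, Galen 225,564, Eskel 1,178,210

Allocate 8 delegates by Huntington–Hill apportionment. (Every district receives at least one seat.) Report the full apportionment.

Carrow 1, Farrow 2, Galen 1, Eskel 4

With divisor 323229: modified quotas Carrow 1.340, Farrow 1.971, Galen 0.698, Eskel 3.645.
Geometric-mean thresholds: Carrow √(1·2)=1.414, Farrow √(1·2)=1.414, Galen (min 1), Eskel √(3·4)=3.464.
Each quota rounded against its threshold gives Carrow 1, Farrow 2, Galen 1, Eskel 4 (total 8).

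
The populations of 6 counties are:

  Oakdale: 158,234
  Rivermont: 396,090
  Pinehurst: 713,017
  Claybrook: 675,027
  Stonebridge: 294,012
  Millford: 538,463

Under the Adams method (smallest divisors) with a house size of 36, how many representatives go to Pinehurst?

9

Standard divisor 2774843/36 ≈ 77078.972; standard quotas: Oakdale 2.053, Rivermont 5.139, Pinehurst 9.250, Claybrook 8.758, Stonebridge 3.814, Millford 6.986.
Rounding up gives 3, 6, 10, 9, 4, 7 = 39 seats, so the divisor must be adjusted.
With modified divisor 81800: modified quotas Oakdale 1.934, Rivermont 4.842, Pinehurst 8.717, Claybrook 8.252, Stonebridge 3.594, Millford 6.583.
Rounding up: Oakdale 2, Rivermont 5, Pinehurst 9, Claybrook 9, Stonebridge 4, Millford 7 (total 36).
Pinehurst receives 9.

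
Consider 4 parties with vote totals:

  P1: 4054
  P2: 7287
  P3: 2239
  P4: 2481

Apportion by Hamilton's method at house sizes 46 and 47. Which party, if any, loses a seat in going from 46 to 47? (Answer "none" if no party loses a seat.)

At 46 seats: P1 12, P2 21, P3 6, P4 7.
At 47 seats: P1 12, P2 21, P3 7, P4 7.
No party's allocation decreased.

none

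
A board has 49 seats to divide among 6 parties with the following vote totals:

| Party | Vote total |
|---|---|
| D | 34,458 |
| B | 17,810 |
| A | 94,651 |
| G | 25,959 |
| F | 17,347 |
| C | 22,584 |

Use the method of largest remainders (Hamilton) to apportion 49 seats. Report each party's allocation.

D=8, B=4, A=22, G=6, F=4, C=5

The standard divisor is 212809/49 ≈ 4343.041.
Standard quotas: D 7.9341, B 4.1008, A 21.7937, G 5.9771, F 3.9942, C 5.2000.
Lower quotas: D 7, B 4, A 21, G 5, F 3, C 5 (sum 45, leaving 4 seats).
Remainders in descending order: F 0.9942, G 0.9771, D 0.9341, A 0.7937, C 0.2000, B 0.1008.
The surplus seats go to F, G, D, A.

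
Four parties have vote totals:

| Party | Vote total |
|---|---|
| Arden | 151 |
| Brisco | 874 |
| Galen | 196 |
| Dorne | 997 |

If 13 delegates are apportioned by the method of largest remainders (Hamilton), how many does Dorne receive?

6

The standard divisor is 2218/13 ≈ 170.615.
Standard quotas: Arden 0.885, Brisco 5.123, Galen 1.149, Dorne 5.844.
Lower quotas: Arden 0, Brisco 5, Galen 1, Dorne 5 (sum 11, leaving 2 seats).
Remainders in descending order: Arden 0.885, Dorne 0.844, Galen 0.149, Brisco 0.123.
Largest remainders: Arden, Dorne receive the extra seats.
Dorne receives 6.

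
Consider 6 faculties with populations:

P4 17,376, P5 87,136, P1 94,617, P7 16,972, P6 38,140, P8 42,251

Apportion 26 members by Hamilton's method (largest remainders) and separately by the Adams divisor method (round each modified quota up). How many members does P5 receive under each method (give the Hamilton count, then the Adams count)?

8 and 7

Hamilton: P4 2, P5 8, P1 8, P7 1, P6 3, P8 4.
Adams: P4 2, P5 7, P1 8, P7 2, P6 3, P8 4.
P5 gets 8 under Hamilton and 7 under Adams.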